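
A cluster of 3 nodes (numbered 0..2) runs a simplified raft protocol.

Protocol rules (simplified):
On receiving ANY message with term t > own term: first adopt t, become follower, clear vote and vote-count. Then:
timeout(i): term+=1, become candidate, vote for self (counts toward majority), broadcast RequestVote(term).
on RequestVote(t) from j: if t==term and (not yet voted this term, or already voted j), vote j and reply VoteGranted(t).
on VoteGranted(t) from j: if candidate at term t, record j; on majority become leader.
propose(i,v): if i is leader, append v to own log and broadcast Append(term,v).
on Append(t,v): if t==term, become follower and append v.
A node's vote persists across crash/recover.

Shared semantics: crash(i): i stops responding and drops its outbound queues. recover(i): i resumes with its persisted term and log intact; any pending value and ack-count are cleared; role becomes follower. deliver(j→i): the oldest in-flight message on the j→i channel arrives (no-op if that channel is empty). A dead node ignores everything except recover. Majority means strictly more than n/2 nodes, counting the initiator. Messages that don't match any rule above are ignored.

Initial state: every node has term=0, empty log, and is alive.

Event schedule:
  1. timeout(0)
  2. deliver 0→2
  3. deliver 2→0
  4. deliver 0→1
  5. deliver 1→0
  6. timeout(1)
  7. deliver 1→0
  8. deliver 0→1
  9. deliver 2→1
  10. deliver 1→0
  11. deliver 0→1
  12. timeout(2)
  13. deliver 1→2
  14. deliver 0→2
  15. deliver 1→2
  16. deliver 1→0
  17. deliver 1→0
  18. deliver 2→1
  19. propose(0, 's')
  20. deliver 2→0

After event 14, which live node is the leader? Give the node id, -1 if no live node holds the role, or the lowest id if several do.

[1] timeout(0) → N0(cand t1 [-])
[2] deliver 0→2 → N2(foll t1 [-])
[3] deliver 2→0 → N0(lead t1 [-])
[4] deliver 0→1 → N1(foll t1 [-])
[5] deliver 1→0 → ∅
[6] timeout(1) → N1(cand t2 [-])
[7] deliver 1→0 → N0(foll t2 [-])
[8] deliver 0→1 → N1(lead t2 [-])
[9] deliver 2→1 → ∅
[10] deliver 1→0 → ∅
[11] deliver 0→1 → ∅
[12] timeout(2) → N2(cand t2 [-])
[13] deliver 1→2 → ∅
[14] deliver 0→2 → ∅

1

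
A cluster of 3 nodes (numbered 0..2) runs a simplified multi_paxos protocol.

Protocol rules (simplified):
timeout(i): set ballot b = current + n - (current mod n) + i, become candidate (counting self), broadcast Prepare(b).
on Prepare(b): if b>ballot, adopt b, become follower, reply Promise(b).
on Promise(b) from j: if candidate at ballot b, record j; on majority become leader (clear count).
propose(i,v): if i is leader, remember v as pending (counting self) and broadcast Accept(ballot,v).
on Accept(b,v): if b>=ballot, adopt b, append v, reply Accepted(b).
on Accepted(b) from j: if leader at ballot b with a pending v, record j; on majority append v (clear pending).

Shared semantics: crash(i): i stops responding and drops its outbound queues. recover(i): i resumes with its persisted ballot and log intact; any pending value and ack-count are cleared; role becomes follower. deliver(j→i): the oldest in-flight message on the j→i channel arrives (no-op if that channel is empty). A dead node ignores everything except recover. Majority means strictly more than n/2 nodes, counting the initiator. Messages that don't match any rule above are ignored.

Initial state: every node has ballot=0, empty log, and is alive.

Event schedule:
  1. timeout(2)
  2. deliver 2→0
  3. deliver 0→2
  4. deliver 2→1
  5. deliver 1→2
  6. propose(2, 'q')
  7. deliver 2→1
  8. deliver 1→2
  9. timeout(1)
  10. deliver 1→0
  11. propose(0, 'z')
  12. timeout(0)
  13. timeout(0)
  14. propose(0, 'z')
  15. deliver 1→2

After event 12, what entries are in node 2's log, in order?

after 1 — timeout(2): n2:cand/b5/[-]
after 2 — deliver 2→0: n0:foll/b5/[-]
after 3 — deliver 0→2: n2:lead/b5/[-]
after 4 — deliver 2→1: n1:foll/b5/[-]
after 5 — deliver 1→2: ·
after 6 — propose(2,'q'): ·
after 7 — deliver 2→1: n1:foll/b5/[q]
after 8 — deliver 1→2: n2:lead/b5/[q]
after 9 — timeout(1): n1:cand/b7/[q]
after 10 — deliver 1→0: n0:foll/b7/[-]
after 11 — propose(0,'z'): ·
after 12 — timeout(0): n0:cand/b9/[-]

q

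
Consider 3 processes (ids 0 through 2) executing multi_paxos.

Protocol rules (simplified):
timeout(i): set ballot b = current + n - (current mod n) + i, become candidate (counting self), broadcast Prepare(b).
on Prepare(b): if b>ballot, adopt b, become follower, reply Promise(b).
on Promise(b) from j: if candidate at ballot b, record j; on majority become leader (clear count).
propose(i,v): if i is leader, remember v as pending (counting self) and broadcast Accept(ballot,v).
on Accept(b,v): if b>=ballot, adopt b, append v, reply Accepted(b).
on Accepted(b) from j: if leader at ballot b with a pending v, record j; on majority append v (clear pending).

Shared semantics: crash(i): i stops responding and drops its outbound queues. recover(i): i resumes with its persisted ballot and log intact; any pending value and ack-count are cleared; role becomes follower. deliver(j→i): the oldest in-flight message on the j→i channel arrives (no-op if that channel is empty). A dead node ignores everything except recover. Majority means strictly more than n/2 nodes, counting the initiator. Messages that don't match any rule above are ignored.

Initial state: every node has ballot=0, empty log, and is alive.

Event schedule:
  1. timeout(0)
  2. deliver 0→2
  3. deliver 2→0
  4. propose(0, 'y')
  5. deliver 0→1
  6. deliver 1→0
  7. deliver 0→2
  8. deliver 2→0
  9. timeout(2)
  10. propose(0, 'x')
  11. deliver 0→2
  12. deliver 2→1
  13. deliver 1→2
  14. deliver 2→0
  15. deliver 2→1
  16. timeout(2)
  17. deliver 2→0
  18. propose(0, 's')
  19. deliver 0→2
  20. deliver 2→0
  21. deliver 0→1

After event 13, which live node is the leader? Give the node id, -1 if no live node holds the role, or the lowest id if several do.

0

step 1 timeout(0): 0={cand,b=3,log=-}
step 2 deliver 0→2: 2={foll,b=3,log=-}
step 3 deliver 2→0: 0={lead,b=3,log=-}
step 4 propose(0,'y'): —
step 5 deliver 0→1: 1={foll,b=3,log=-}
step 6 deliver 1→0: —
step 7 deliver 0→2: 2={foll,b=3,log=y}
step 8 deliver 2→0: 0={lead,b=3,log=y}
step 9 timeout(2): 2={cand,b=8,log=y}
step 10 propose(0,'x'): —
step 11 deliver 0→2: —
step 12 deliver 2→1: 1={foll,b=8,log=-}
step 13 deliver 1→2: 2={lead,b=8,log=y}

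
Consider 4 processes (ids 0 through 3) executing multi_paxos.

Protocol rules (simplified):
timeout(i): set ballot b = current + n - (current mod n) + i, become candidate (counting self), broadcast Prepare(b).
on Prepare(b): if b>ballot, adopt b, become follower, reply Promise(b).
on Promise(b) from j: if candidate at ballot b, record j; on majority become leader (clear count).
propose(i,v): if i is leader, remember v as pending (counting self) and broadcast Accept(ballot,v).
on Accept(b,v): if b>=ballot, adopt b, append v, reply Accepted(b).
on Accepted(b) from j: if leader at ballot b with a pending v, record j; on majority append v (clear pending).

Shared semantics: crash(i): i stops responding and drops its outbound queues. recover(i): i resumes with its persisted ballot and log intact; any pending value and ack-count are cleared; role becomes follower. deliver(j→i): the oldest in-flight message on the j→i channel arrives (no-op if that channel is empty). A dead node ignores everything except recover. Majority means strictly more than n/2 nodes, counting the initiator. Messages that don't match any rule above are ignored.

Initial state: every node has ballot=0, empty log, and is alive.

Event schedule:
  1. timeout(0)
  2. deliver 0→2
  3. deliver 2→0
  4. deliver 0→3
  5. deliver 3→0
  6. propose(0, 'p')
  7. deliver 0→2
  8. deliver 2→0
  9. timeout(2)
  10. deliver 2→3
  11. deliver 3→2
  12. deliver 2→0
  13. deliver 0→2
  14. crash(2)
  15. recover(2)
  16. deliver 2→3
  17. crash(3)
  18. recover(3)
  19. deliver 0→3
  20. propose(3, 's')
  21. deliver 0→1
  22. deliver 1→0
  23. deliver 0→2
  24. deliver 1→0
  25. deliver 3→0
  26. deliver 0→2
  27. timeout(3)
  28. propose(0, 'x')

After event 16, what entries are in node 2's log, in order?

p

after 1 — timeout(0): n0:cand/b4/[-]
after 2 — deliver 0→2: n2:foll/b4/[-]
after 3 — deliver 2→0: ·
after 4 — deliver 0→3: n3:foll/b4/[-]
after 5 — deliver 3→0: n0:lead/b4/[-]
after 6 — propose(0,'p'): ·
after 7 — deliver 0→2: n2:foll/b4/[p]
after 8 — deliver 2→0: ·
after 9 — timeout(2): n2:cand/b10/[p]
after 10 — deliver 2→3: n3:foll/b10/[-]
after 11 — deliver 3→2: ·
after 12 — deliver 2→0: n0:foll/b10/[-]
after 13 — deliver 0→2: n2:lead/b10/[p]
after 14 — crash(2): n2:✗lead/b10/[p]
after 15 — recover(2): n2:foll/b10/[p]
after 16 — deliver 2→3: ·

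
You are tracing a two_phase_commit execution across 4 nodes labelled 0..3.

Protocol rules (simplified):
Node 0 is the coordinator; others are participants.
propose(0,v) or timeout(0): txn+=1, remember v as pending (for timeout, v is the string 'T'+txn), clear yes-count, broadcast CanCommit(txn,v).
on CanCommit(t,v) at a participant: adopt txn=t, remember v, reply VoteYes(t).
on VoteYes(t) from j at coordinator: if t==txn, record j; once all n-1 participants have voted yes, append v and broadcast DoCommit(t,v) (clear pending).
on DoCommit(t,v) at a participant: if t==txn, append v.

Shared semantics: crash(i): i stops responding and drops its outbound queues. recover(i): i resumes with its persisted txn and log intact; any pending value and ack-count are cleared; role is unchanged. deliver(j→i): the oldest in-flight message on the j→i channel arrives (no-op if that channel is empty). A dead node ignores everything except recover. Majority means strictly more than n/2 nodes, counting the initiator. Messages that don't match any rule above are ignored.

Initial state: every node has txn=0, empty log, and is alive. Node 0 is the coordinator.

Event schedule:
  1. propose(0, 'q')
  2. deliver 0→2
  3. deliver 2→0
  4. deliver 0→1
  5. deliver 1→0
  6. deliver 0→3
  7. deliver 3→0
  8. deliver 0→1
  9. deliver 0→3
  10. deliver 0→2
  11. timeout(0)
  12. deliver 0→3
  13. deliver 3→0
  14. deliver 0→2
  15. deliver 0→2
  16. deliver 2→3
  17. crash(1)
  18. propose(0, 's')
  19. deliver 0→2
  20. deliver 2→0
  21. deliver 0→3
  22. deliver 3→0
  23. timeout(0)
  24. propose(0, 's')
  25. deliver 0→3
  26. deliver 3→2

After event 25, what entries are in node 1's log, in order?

q

step 1 propose(0,'q'): 0={coor,t=1,log=-}
step 2 deliver 0→2: 2={part,t=1,log=-}
step 3 deliver 2→0: —
step 4 deliver 0→1: 1={part,t=1,log=-}
step 5 deliver 1→0: —
step 6 deliver 0→3: 3={part,t=1,log=-}
step 7 deliver 3→0: 0={coor,t=1,log=q}
step 8 deliver 0→1: 1={part,t=1,log=q}
step 9 deliver 0→3: 3={part,t=1,log=q}
step 10 deliver 0→2: 2={part,t=1,log=q}
step 11 timeout(0): 0={coor,t=2,log=q}
step 12 deliver 0→3: 3={part,t=2,log=q}
step 13 deliver 3→0: —
step 14 deliver 0→2: 2={part,t=2,log=q}
step 15 deliver 0→2: —
step 16 deliver 2→3: —
step 17 crash(1): 1={✗part,t=1,log=q}
step 18 propose(0,'s'): 0={coor,t=3,log=q}
step 19 deliver 0→2: 2={part,t=3,log=q}
step 20 deliver 2→0: —
step 21 deliver 0→3: 3={part,t=3,log=q}
step 22 deliver 3→0: —
step 23 timeout(0): 0={coor,t=4,log=q}
step 24 propose(0,'s'): 0={coor,t=5,log=q}
step 25 deliver 0→3: 3={part,t=4,log=q}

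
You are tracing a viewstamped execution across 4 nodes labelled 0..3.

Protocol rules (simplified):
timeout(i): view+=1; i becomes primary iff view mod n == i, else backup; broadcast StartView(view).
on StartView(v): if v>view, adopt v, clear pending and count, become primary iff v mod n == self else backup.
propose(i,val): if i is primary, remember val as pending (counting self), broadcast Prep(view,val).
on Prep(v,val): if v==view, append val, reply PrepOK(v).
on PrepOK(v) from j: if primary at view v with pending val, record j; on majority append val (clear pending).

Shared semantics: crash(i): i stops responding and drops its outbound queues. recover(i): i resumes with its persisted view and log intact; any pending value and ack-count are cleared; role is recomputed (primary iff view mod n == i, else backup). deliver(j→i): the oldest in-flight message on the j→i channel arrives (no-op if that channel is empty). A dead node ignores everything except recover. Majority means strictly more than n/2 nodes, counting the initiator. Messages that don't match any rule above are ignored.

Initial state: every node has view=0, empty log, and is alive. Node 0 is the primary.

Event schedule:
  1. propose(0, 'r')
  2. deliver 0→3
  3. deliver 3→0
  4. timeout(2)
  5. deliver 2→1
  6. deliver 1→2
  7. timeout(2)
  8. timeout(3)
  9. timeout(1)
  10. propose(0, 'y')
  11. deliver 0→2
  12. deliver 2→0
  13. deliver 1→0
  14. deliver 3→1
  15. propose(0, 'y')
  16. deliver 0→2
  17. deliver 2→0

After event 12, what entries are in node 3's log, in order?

1. propose(0,'r'):  nop
2. deliver 0→3:  <3:back v0 r>
3. deliver 3→0:  nop
4. timeout(2):  <2:back v1 ->
5. deliver 2→1:  <1:prim v1 ->
6. deliver 1→2:  nop
7. timeout(2):  <2:prim v2 ->
8. timeout(3):  <3:back v1 r>
9. timeout(1):  <1:back v2 ->
10. propose(0,'y'):  nop
11. deliver 0→2:  nop
12. deliver 2→0:  <0:back v1 ->

r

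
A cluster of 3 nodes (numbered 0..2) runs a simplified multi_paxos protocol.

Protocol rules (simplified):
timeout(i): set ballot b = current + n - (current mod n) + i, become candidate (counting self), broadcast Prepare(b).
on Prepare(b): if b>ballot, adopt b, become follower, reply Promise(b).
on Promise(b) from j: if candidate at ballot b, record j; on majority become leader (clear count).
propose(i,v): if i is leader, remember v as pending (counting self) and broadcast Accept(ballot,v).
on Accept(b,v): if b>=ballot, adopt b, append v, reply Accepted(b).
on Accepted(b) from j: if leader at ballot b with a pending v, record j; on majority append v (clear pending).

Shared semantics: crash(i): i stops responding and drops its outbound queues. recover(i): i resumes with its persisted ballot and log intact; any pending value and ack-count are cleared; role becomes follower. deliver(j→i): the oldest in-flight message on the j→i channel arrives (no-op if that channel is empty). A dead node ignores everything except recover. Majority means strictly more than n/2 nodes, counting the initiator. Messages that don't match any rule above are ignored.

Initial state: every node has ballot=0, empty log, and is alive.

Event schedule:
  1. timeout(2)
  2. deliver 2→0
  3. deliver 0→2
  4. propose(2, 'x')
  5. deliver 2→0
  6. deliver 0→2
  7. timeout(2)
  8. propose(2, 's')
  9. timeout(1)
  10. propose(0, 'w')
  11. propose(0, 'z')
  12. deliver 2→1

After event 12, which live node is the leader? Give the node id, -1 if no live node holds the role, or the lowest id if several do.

after 1 — timeout(2): n2:cand/b5/[-]
after 2 — deliver 2→0: n0:foll/b5/[-]
after 3 — deliver 0→2: n2:lead/b5/[-]
after 4 — propose(2,'x'): ·
after 5 — deliver 2→0: n0:foll/b5/[x]
after 6 — deliver 0→2: n2:lead/b5/[x]
after 7 — timeout(2): n2:cand/b8/[x]
after 8 — propose(2,'s'): ·
after 9 — timeout(1): n1:cand/b4/[-]
after 10 — propose(0,'w'): ·
after 11 — propose(0,'z'): ·
after 12 — deliver 2→1: n1:foll/b5/[-]

-1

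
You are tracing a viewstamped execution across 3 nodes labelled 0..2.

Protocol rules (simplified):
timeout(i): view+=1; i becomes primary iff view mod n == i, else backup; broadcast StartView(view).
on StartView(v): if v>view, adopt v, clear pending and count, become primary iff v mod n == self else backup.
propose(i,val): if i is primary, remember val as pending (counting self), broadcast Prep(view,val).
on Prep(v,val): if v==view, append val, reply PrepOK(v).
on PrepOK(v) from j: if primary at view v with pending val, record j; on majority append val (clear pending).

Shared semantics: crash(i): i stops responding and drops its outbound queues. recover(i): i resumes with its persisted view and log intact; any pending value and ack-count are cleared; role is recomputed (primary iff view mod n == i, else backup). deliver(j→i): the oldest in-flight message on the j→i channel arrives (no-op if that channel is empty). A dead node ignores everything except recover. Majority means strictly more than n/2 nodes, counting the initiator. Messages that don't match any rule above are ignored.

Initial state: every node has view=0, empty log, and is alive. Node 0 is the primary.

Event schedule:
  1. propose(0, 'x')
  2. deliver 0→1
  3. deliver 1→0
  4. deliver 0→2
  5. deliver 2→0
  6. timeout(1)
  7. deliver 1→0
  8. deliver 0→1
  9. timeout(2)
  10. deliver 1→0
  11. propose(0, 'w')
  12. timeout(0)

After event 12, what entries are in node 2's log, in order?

x

1. propose(0,'x'):  nop
2. deliver 0→1:  <1:back v0 x>
3. deliver 1→0:  <0:prim v0 x>
4. deliver 0→2:  <2:back v0 x>
5. deliver 2→0:  nop
6. timeout(1):  <1:prim v1 x>
7. deliver 1→0:  <0:back v1 x>
8. deliver 0→1:  nop
9. timeout(2):  <2:back v1 x>
10. deliver 1→0:  nop
11. propose(0,'w'):  nop
12. timeout(0):  <0:back v2 x>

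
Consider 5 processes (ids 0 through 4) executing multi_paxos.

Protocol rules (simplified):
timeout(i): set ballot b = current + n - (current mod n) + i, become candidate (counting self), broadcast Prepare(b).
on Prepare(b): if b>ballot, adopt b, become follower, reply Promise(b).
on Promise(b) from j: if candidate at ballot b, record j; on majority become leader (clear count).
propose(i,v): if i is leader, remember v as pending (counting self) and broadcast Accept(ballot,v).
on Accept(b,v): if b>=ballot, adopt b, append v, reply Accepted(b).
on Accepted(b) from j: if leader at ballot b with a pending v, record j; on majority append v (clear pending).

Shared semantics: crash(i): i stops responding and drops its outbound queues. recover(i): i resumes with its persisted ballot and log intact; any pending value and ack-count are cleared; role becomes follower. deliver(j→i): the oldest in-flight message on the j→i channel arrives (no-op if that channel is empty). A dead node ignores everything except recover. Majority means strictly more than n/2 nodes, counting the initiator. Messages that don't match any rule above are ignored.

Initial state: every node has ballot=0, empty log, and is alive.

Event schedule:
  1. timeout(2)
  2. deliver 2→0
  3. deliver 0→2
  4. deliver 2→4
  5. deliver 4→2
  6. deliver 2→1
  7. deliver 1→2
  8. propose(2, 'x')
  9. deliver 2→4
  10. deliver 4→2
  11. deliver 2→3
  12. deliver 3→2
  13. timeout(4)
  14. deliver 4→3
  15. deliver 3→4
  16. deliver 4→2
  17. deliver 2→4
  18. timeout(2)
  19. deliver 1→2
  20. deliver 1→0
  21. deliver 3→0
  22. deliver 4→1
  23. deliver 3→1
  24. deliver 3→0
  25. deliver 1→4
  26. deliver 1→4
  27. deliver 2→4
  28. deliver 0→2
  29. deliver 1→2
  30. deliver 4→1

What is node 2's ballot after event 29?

e1 timeout(2): 2[cand,b=7,-]
e2 deliver 2→0: 0[foll,b=7,-]
e3 deliver 0→2: ·
e4 deliver 2→4: 4[foll,b=7,-]
e5 deliver 4→2: 2[lead,b=7,-]
e6 deliver 2→1: 1[foll,b=7,-]
e7 deliver 1→2: ·
e8 propose(2,'x'): ·
e9 deliver 2→4: 4[foll,b=7,x]
e10 deliver 4→2: ·
e11 deliver 2→3: 3[foll,b=7,-]
e12 deliver 3→2: ·
e13 timeout(4): 4[cand,b=14,x]
e14 deliver 4→3: 3[foll,b=14,-]
e15 deliver 3→4: ·
e16 deliver 4→2: 2[foll,b=14,-]
e17 deliver 2→4: 4[lead,b=14,x]
e18 timeout(2): 2[cand,b=17,-]
e19 deliver 1→2: ·
e20 deliver 1→0: ·
e21 deliver 3→0: ·
e22 deliver 4→1: 1[foll,b=14,-]
e23 deliver 3→1: ·
e24 deliver 3→0: ·
e25 deliver 1→4: ·
e26 deliver 1→4: ·
e27 deliver 2→4: 4[foll,b=17,x]
e28 deliver 0→2: ·
e29 deliver 1→2: ·

17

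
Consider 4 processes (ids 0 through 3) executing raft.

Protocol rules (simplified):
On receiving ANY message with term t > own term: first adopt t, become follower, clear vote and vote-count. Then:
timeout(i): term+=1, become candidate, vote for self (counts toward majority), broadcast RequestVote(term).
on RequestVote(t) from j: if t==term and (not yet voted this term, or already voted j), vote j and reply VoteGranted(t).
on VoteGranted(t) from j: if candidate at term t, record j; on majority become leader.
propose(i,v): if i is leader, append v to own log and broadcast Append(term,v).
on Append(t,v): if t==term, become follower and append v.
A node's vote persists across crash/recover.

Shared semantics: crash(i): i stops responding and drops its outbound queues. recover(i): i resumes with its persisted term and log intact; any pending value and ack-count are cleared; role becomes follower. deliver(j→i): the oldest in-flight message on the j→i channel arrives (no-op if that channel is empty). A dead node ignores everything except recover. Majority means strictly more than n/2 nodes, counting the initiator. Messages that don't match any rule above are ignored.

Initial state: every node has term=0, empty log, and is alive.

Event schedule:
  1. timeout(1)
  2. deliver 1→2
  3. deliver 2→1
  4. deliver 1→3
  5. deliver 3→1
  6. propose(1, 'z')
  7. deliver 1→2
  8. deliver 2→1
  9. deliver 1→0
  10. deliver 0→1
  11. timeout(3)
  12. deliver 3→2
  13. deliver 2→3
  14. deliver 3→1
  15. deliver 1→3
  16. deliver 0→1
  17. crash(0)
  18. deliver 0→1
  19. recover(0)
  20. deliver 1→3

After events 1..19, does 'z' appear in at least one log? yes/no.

after 1 — timeout(1): n1:cand/t1/[-]
after 2 — deliver 1→2: n2:foll/t1/[-]
after 3 — deliver 2→1: ·
after 4 — deliver 1→3: n3:foll/t1/[-]
after 5 — deliver 3→1: n1:lead/t1/[-]
after 6 — propose(1,'z'): n1:lead/t1/[z]
after 7 — deliver 1→2: n2:foll/t1/[z]
after 8 — deliver 2→1: ·
after 9 — deliver 1→0: n0:foll/t1/[-]
after 10 — deliver 0→1: ·
after 11 — timeout(3): n3:cand/t2/[-]
after 12 — deliver 3→2: n2:foll/t2/[z]
after 13 — deliver 2→3: ·
after 14 — deliver 3→1: n1:foll/t2/[z]
after 15 — deliver 1→3: ·
after 16 — deliver 0→1: ·
after 17 — crash(0): n0:✗foll/t1/[-]
after 18 — deliver 0→1: ·
after 19 — recover(0): n0:foll/t1/[-]

yes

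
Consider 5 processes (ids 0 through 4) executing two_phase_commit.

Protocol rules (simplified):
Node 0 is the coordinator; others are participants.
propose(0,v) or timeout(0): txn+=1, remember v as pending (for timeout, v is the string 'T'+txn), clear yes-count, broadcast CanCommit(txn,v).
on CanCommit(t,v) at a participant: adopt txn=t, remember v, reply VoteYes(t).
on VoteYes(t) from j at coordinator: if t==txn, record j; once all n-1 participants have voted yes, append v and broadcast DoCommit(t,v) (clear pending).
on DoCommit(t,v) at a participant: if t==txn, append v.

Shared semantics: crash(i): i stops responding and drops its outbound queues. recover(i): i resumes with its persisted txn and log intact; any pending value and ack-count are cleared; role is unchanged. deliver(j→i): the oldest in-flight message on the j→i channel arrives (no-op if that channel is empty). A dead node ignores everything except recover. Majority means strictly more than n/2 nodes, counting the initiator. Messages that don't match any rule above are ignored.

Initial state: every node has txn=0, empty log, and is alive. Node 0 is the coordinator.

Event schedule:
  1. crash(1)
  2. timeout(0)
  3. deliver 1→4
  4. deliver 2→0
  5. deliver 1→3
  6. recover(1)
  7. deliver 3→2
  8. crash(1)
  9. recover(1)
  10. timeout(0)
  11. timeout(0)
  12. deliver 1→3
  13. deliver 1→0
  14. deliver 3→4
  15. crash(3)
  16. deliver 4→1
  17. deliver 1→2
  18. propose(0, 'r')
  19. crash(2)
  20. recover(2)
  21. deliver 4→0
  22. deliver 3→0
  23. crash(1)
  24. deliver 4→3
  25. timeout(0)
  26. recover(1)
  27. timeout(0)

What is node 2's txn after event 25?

0

[1] crash(1) → N1(✗part t0 [-])
[2] timeout(0) → N0(coor t1 [-])
[3] deliver 1→4 → ∅
[4] deliver 2→0 → ∅
[5] deliver 1→3 → ∅
[6] recover(1) → N1(part t0 [-])
[7] deliver 3→2 → ∅
[8] crash(1) → N1(✗part t0 [-])
[9] recover(1) → N1(part t0 [-])
[10] timeout(0) → N0(coor t2 [-])
[11] timeout(0) → N0(coor t3 [-])
[12] deliver 1→3 → ∅
[13] deliver 1→0 → ∅
[14] deliver 3→4 → ∅
[15] crash(3) → N3(✗part t0 [-])
[16] deliver 4→1 → ∅
[17] deliver 1→2 → ∅
[18] propose(0,'r') → N0(coor t4 [-])
[19] crash(2) → N2(✗part t0 [-])
[20] recover(2) → N2(part t0 [-])
[21] deliver 4→0 → ∅
[22] deliver 3→0 → ∅
[23] crash(1) → N1(✗part t0 [-])
[24] deliver 4→3 → ∅
[25] timeout(0) → N0(coor t5 [-])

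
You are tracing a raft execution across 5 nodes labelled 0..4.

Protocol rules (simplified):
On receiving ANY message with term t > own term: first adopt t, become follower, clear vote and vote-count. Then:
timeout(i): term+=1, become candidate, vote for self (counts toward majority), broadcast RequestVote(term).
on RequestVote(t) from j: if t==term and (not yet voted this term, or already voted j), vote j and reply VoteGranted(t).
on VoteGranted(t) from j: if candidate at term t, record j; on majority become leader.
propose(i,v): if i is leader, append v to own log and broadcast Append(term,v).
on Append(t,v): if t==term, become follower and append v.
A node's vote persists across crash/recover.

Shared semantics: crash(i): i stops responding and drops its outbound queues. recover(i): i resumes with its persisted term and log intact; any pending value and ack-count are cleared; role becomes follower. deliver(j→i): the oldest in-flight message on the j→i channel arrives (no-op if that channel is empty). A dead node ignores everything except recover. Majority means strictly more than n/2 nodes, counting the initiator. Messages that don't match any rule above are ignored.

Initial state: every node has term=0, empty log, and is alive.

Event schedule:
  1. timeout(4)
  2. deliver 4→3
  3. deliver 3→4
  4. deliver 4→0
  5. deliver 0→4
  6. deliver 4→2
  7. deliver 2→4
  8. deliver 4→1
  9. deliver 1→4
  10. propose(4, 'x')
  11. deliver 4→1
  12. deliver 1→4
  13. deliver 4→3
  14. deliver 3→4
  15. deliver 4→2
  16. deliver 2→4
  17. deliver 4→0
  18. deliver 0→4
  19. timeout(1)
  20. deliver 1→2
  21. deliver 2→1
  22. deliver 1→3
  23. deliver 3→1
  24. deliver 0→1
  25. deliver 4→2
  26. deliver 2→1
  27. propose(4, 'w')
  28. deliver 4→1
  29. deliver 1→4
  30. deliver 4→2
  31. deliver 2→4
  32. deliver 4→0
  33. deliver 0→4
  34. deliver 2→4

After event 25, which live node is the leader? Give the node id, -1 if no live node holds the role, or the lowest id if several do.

e1 timeout(4): 4[cand,t=1,-]
e2 deliver 4→3: 3[foll,t=1,-]
e3 deliver 3→4: ·
e4 deliver 4→0: 0[foll,t=1,-]
e5 deliver 0→4: 4[lead,t=1,-]
e6 deliver 4→2: 2[foll,t=1,-]
e7 deliver 2→4: ·
e8 deliver 4→1: 1[foll,t=1,-]
e9 deliver 1→4: ·
e10 propose(4,'x'): 4[lead,t=1,x]
e11 deliver 4→1: 1[foll,t=1,x]
e12 deliver 1→4: ·
e13 deliver 4→3: 3[foll,t=1,x]
e14 deliver 3→4: ·
e15 deliver 4→2: 2[foll,t=1,x]
e16 deliver 2→4: ·
e17 deliver 4→0: 0[foll,t=1,x]
e18 deliver 0→4: ·
e19 timeout(1): 1[cand,t=2,x]
e20 deliver 1→2: 2[foll,t=2,x]
e21 deliver 2→1: ·
e22 deliver 1→3: 3[foll,t=2,x]
e23 deliver 3→1: 1[lead,t=2,x]
e24 deliver 0→1: ·
e25 deliver 4→2: ·

1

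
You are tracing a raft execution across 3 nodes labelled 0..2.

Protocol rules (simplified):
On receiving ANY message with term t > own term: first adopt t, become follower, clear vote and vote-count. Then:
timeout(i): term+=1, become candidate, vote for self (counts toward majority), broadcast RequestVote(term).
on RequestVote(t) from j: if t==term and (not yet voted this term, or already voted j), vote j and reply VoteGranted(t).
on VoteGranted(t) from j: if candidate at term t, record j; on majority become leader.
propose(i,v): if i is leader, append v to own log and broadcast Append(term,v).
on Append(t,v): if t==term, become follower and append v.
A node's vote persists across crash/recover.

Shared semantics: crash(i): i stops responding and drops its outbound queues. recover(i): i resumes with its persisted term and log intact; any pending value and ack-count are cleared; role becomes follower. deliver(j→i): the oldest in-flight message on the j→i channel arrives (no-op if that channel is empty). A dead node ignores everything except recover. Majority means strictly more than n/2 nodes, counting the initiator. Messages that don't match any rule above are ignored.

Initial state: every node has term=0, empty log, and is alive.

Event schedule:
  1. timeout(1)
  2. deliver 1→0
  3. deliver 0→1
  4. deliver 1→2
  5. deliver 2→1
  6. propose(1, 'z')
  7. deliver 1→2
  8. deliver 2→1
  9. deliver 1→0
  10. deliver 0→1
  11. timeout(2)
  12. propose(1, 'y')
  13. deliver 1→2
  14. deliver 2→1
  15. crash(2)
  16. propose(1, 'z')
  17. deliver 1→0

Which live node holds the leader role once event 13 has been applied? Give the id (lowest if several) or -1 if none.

after 1 — timeout(1): n1:cand/t1/[-]
after 2 — deliver 1→0: n0:foll/t1/[-]
after 3 — deliver 0→1: n1:lead/t1/[-]
after 4 — deliver 1→2: n2:foll/t1/[-]
after 5 — deliver 2→1: ·
after 6 — propose(1,'z'): n1:lead/t1/[z]
after 7 — deliver 1→2: n2:foll/t1/[z]
after 8 — deliver 2→1: ·
after 9 — deliver 1→0: n0:foll/t1/[z]
after 10 — deliver 0→1: ·
after 11 — timeout(2): n2:cand/t2/[z]
after 12 — propose(1,'y'): n1:lead/t1/[z,y]
after 13 — deliver 1→2: ·

1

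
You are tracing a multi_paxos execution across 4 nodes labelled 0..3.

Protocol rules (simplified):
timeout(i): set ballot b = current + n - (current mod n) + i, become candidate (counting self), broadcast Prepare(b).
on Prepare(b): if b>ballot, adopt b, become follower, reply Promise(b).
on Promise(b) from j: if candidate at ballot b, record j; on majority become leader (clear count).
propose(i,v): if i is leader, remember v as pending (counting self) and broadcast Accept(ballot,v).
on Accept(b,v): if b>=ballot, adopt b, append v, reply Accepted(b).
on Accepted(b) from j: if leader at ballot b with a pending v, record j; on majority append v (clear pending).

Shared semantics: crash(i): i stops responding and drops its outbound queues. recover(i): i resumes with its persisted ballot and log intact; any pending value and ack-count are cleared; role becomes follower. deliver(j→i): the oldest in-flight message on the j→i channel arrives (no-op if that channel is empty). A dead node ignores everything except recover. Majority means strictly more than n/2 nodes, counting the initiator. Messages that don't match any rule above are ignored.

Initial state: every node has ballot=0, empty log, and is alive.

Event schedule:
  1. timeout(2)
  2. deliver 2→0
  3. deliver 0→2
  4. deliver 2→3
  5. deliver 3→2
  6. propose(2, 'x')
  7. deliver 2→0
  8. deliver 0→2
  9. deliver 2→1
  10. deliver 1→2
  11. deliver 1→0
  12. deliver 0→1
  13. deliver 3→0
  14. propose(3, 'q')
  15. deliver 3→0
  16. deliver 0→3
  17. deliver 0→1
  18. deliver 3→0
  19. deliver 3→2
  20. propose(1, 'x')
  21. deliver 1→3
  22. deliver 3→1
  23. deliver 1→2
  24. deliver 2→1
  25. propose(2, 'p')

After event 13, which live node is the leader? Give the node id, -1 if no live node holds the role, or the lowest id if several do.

2

1. timeout(2):  <2:cand b6 ->
2. deliver 2→0:  <0:foll b6 ->
3. deliver 0→2:  nop
4. deliver 2→3:  <3:foll b6 ->
5. deliver 3→2:  <2:lead b6 ->
6. propose(2,'x'):  nop
7. deliver 2→0:  <0:foll b6 x>
8. deliver 0→2:  nop
9. deliver 2→1:  <1:foll b6 ->
10. deliver 1→2:  nop
11. deliver 1→0:  nop
12. deliver 0→1:  nop
13. deliver 3→0:  nop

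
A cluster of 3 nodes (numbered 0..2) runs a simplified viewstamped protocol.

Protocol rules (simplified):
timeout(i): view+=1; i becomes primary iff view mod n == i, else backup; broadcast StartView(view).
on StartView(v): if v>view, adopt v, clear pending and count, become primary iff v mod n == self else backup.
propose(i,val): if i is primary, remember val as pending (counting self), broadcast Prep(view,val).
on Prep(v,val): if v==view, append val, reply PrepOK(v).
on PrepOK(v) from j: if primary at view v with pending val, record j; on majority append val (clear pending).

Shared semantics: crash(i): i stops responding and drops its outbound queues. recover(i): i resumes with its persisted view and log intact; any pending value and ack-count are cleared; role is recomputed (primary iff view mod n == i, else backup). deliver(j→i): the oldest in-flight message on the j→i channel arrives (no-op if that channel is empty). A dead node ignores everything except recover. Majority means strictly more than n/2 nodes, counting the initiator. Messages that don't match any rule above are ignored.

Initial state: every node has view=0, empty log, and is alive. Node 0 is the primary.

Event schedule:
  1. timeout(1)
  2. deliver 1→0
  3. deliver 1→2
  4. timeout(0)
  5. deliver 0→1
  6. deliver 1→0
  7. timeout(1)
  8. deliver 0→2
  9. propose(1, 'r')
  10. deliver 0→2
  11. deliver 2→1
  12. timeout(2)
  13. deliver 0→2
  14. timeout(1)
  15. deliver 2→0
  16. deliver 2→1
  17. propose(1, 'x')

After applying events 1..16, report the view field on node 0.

[1] timeout(1) → N1(prim v1 [-])
[2] deliver 1→0 → N0(back v1 [-])
[3] deliver 1→2 → N2(back v1 [-])
[4] timeout(0) → N0(back v2 [-])
[5] deliver 0→1 → N1(back v2 [-])
[6] deliver 1→0 → ∅
[7] timeout(1) → N1(back v3 [-])
[8] deliver 0→2 → N2(prim v2 [-])
[9] propose(1,'r') → ∅
[10] deliver 0→2 → ∅
[11] deliver 2→1 → ∅
[12] timeout(2) → N2(back v3 [-])
[13] deliver 0→2 → ∅
[14] timeout(1) → N1(prim v4 [-])
[15] deliver 2→0 → N0(prim v3 [-])
[16] deliver 2→1 → ∅

3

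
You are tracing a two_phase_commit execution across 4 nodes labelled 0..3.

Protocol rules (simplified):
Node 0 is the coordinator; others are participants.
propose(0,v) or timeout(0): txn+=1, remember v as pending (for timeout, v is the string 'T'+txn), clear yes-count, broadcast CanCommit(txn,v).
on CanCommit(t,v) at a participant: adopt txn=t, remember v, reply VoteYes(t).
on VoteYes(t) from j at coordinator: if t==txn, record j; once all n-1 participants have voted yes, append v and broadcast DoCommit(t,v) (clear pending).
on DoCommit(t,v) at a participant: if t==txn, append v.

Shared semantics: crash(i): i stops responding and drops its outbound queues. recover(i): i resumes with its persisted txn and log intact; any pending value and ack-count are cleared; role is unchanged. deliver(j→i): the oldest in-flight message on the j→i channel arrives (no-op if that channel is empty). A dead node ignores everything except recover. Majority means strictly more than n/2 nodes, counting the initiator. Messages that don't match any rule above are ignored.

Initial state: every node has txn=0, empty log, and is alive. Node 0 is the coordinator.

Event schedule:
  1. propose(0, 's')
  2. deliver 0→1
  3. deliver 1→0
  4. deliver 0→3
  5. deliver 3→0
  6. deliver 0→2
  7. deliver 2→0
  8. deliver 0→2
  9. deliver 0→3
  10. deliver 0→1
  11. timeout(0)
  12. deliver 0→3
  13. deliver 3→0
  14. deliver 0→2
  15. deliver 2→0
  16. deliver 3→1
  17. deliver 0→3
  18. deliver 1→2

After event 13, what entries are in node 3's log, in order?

s

step 1 propose(0,'s'): 0={coor,t=1,log=-}
step 2 deliver 0→1: 1={part,t=1,log=-}
step 3 deliver 1→0: —
step 4 deliver 0→3: 3={part,t=1,log=-}
step 5 deliver 3→0: —
step 6 deliver 0→2: 2={part,t=1,log=-}
step 7 deliver 2→0: 0={coor,t=1,log=s}
step 8 deliver 0→2: 2={part,t=1,log=s}
step 9 deliver 0→3: 3={part,t=1,log=s}
step 10 deliver 0→1: 1={part,t=1,log=s}
step 11 timeout(0): 0={coor,t=2,log=s}
step 12 deliver 0→3: 3={part,t=2,log=s}
step 13 deliver 3→0: —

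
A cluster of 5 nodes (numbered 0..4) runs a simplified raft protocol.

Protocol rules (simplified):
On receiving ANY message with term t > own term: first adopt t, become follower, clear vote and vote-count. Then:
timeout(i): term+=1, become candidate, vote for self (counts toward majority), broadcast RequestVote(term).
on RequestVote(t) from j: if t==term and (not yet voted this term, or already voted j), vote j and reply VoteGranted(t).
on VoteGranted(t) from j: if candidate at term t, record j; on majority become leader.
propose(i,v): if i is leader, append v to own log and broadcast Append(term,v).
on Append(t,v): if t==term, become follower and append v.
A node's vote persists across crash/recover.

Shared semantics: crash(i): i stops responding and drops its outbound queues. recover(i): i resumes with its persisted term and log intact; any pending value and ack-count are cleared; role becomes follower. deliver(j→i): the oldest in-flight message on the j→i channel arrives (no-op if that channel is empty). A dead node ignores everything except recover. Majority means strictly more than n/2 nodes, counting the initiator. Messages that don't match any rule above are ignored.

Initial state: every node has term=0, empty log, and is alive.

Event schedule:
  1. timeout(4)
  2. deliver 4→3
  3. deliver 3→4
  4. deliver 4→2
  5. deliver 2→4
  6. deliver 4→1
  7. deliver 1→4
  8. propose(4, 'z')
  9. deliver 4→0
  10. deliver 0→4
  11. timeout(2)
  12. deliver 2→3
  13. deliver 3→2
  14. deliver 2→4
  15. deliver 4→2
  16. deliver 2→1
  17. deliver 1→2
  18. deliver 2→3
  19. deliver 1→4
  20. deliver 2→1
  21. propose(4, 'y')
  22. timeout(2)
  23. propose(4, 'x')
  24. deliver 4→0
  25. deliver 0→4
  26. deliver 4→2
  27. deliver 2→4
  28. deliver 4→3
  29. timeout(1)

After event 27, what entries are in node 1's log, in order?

empty

1. timeout(4):  <4:cand t1 ->
2. deliver 4→3:  <3:foll t1 ->
3. deliver 3→4:  nop
4. deliver 4→2:  <2:foll t1 ->
5. deliver 2→4:  <4:lead t1 ->
6. deliver 4→1:  <1:foll t1 ->
7. deliver 1→4:  nop
8. propose(4,'z'):  <4:lead t1 z>
9. deliver 4→0:  <0:foll t1 ->
10. deliver 0→4:  nop
11. timeout(2):  <2:cand t2 ->
12. deliver 2→3:  <3:foll t2 ->
13. deliver 3→2:  nop
14. deliver 2→4:  <4:foll t2 z>
15. deliver 4→2:  nop
16. deliver 2→1:  <1:foll t2 ->
17. deliver 1→2:  <2:lead t2 ->
18. deliver 2→3:  nop
19. deliver 1→4:  nop
20. deliver 2→1:  nop
21. propose(4,'y'):  nop
22. timeout(2):  <2:cand t3 ->
23. propose(4,'x'):  nop
24. deliver 4→0:  <0:foll t1 z>
25. deliver 0→4:  nop
26. deliver 4→2:  nop
27. deliver 2→4:  <4:foll t3 z>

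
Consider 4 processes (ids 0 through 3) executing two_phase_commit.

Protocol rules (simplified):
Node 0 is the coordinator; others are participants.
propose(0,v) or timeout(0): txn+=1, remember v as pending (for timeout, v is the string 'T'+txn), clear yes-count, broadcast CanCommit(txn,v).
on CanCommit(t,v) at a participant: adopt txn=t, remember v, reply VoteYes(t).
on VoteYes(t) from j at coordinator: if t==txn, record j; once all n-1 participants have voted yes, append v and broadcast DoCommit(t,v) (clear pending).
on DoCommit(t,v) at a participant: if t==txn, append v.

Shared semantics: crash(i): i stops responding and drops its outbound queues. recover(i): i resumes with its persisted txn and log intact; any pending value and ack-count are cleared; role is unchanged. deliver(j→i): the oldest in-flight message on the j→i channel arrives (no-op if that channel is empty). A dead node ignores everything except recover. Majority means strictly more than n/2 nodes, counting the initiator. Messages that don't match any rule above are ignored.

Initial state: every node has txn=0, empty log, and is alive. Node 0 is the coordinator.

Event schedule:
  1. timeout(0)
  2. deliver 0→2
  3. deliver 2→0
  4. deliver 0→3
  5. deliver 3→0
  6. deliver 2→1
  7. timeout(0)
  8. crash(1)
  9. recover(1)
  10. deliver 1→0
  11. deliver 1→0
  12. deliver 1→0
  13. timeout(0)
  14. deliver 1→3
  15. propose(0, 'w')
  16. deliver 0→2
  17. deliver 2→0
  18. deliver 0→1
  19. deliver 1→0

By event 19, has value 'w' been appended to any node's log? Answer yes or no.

no

[1] timeout(0) → N0(coor t1 [-])
[2] deliver 0→2 → N2(part t1 [-])
[3] deliver 2→0 → ∅
[4] deliver 0→3 → N3(part t1 [-])
[5] deliver 3→0 → ∅
[6] deliver 2→1 → ∅
[7] timeout(0) → N0(coor t2 [-])
[8] crash(1) → N1(✗part t0 [-])
[9] recover(1) → N1(part t0 [-])
[10] deliver 1→0 → ∅
[11] deliver 1→0 → ∅
[12] deliver 1→0 → ∅
[13] timeout(0) → N0(coor t3 [-])
[14] deliver 1→3 → ∅
[15] propose(0,'w') → N0(coor t4 [-])
[16] deliver 0→2 → N2(part t2 [-])
[17] deliver 2→0 → ∅
[18] deliver 0→1 → N1(part t1 [-])
[19] deliver 1→0 → ∅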